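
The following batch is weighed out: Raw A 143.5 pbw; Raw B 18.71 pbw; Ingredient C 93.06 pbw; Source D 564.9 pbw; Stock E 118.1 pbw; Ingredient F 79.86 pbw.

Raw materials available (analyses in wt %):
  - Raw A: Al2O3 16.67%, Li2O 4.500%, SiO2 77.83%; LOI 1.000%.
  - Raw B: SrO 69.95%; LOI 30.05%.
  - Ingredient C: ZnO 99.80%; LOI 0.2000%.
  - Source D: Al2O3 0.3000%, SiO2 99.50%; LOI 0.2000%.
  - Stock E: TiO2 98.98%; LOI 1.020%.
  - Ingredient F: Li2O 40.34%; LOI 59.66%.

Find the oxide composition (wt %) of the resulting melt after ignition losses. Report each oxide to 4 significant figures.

Glass mass = 960.9 pbw (batch 1018 − LOI 57.22).
Composition: SrO 1.362%, Al2O3 2.666%, Li2O 4.025%, TiO2 12.17%, ZnO 9.665%, SiO2 70.12%

The working math maintains exact precision in every operation — in-progress results are shown rounded to four significant digits alongside each step; every reported figure is rounded a single time; the derived quantities, which include glass mass, the six compositions, yield, totals, ignition loss, are re-derived in full precision, as written in the problem or the answer, starting from the weights for 960.9 pbw of glass.
Oxide-by-oxide delivered mass:
  SrO: 18.71·0.6995 = 13.09 pbw
  Al2O3: 143.5·0.1667 + 564.9·0.003000 = 25.62 pbw
  Li2O: 143.5·0.04500 + 79.86·0.4034 = 38.67 pbw
  TiO2: 118.1·0.9898 = 116.9 pbw
  ZnO: 93.06·0.9980 = 92.87 pbw
  SiO2: 143.5·0.7783 + 564.9·0.9950 = 673.8 pbw
LOI: 143.5·0.01000 + 18.71·0.3005 + 93.06·0.002000 + 564.9·0.002000 + 118.1·0.01020 + 79.86·0.5966 = 57.22 pbw
Glass mass = batch − LOI = 1018 − 57.22 = 960.9 pbw (= the summed oxide contributions)
oxide / glass × 100 gives the wt %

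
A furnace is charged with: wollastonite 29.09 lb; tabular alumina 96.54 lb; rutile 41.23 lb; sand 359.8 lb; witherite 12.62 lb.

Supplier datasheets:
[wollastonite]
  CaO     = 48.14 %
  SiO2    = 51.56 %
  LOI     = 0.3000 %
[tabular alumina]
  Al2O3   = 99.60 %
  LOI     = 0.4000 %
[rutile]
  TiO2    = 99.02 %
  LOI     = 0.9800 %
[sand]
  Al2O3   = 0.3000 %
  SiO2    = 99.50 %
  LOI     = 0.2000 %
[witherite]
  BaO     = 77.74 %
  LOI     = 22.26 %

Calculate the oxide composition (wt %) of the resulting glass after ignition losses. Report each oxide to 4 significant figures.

Every computation holds full precision through every step — the intermediate values are printed (rounded to 4 significant digits) at each printed step; a single rounding yields each reported figure. All derived quantities, which include yield, the totals, the five compositions, net glass mass, ignition loss, are recomputed at exact precision, precisely as stated by question or answer, from the weighed amounts on 534.9 lb of glass.
Delivered oxide masses:
  CaO: 29.09·0.4814 = 14.00 lb
  TiO2: 41.23·0.9902 = 40.83 lb
  Al2O3: 96.54·0.9960 + 359.8·0.003000 = 97.23 lb
  SiO2: 29.09·0.5156 + 359.8·0.9950 = 373.0 lb
  BaO: 12.62·0.7774 = 9.811 lb
LOI: 29.09·0.003000 + 96.54·0.004000 + 41.23·0.009800 + 359.8·0.002000 + 12.62·0.2226 = 4.406 lb
Net of LOI, the glass mass = 539.3 − 4.406 = 534.9 lb (equal to the oxide-mass sum)
oxide / glass × 100 gives the wt %

Glass mass = 534.9 lb (batch 539.3 − LOI 4.406).
Composition: CaO 2.618%, TiO2 7.633%, Al2O3 18.18%, SiO2 69.74%, BaO 1.834%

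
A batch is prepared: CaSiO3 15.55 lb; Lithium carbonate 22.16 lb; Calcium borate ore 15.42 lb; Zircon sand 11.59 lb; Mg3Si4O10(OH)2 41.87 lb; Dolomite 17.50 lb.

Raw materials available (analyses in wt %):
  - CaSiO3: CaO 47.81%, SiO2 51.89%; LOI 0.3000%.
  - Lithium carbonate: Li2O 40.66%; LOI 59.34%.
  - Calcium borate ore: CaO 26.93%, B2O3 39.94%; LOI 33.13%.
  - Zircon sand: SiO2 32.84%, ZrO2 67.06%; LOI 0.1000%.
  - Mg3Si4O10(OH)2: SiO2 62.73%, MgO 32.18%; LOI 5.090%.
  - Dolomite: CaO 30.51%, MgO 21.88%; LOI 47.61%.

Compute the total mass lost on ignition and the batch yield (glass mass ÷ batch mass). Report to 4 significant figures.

The intermediate values are rounded off to 4 significant figures when quoted. Every computation keeps full float precision at every stage. Exactly one rounding is applied to every reported value. The derived quantities, which include totals, net glass mass, the yield, ignition loss, six oxide percentages, are computed in full float precision, precisely as stated by question or answer, from the batch weights at 95.31 lb of glass.
Per-material ignition loss:
  CaSiO3: 15.55 × 0.003000 = 0.04665 lb
  Lithium carbonate: 22.16 × 0.5934 = 13.15 lb
  Calcium borate ore: 15.42 × 0.3313 = 5.109 lb
  Zircon sand: 11.59 × 0.001000 = 0.01159 lb
  Mg3Si4O10(OH)2: 41.87 × 0.05090 = 2.131 lb
  Dolomite: 17.50 × 0.4761 = 8.332 lb
Total LOI = 28.78 lb
Glass = batch − LOI = 124.1 − 28.78 = 95.31 lb

LOI loss = 28.78 lb; glass = 95.31 lb; yield = 76.81%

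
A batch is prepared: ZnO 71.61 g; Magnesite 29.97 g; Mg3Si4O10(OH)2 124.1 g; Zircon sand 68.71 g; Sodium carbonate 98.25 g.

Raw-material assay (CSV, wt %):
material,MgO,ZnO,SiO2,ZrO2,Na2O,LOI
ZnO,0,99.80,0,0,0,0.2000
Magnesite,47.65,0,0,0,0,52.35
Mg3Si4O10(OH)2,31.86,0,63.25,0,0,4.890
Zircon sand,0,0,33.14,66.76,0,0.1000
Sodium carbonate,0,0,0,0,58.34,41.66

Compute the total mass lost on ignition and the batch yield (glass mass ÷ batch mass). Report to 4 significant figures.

LOI loss = 62.90 g; glass = 329.7 g; yield = 83.98%

The working math holds full float precision at every stage — working values are printed, rounded to 4 significant digits, across the worked steps — every reported result is rounded just once; derived quantities are recomputed at exact precision (five oxide percentages, net glass mass, LOI, totals, the yield) using the weight values for 329.7 g of glass, as they appear in the problem or answer text.
Material-by-material LOI:
  ZnO: 71.61 × 0.002000 = 0.1432 g
  Magnesite: 29.97 × 0.5235 = 15.69 g
  Mg3Si4O10(OH)2: 124.1 × 0.04890 = 6.068 g
  Zircon sand: 68.71 × 0.001000 = 0.06871 g
  Sodium carbonate: 98.25 × 0.4166 = 40.93 g
Total LOI = 62.90 g
Glass = batch − LOI = 392.6 − 62.90 = 329.7 g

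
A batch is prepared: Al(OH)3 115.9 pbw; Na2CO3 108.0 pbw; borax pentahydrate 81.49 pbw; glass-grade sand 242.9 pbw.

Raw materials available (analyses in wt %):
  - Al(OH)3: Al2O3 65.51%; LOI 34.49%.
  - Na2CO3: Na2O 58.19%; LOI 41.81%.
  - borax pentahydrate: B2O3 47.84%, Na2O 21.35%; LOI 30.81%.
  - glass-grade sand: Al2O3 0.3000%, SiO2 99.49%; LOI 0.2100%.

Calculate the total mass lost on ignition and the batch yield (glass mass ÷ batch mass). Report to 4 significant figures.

LOI loss = 110.7 pbw; glass = 437.5 pbw; yield = 79.80%

Rounding to 4 significant figures governs every mid-chain value as printed — full float precision is held end to end — each reported number includes exactly one rounding; derived quantities (yield, the totals, LOI, net glass mass, four oxide percentages) are carried in full precision using the weight values at 437.5 pbw of glass precisely as stated by either problem or answer.
Material-by-material LOI:
  Al(OH)3: 115.9 × 0.3449 = 39.97 pbw
  Na2CO3: 108.0 × 0.4181 = 45.15 pbw
  borax pentahydrate: 81.49 × 0.3081 = 25.11 pbw
  glass-grade sand: 242.9 × 0.002100 = 0.5101 pbw
Total LOI = 110.7 pbw
Glass = batch − LOI = 548.3 − 110.7 = 437.5 pbw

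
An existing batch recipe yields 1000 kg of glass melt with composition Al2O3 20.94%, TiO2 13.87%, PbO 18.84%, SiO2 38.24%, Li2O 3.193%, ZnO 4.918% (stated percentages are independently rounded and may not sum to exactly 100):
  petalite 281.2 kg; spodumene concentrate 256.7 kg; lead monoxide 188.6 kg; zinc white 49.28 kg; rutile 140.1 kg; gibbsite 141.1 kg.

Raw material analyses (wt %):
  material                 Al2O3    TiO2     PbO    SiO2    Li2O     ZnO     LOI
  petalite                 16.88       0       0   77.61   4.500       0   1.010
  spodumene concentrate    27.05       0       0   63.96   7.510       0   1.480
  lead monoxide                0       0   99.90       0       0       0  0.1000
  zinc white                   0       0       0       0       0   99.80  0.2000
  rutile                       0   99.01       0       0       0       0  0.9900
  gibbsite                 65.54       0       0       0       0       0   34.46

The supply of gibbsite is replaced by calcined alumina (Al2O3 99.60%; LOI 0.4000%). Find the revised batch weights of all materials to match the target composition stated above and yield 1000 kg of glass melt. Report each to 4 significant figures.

Values along the way are shown with 4-significant-figure rounding in the printout. Each numeric step holds full float precision at each step. Exactly one rounding is applied to each reported figure; all derived quantities, including the yield, the totals, ignition loss, net glass mass, the six compositions, are carried using the weight values for 1000 kg of glass at full float precision, as they appear in the question or the answer.
Per-oxide target masses for 1000 kg glass melt:
  Al2O3: 20.94% × 1000 = 209.4 kg
  TiO2: 13.87% × 1000 = 138.7 kg
  PbO: 18.84% × 1000 = 188.4 kg
  SiO2: 38.24% × 1000 = 382.4 kg
  Li2O: 3.193% × 1000 = 31.93 kg
  ZnO: 4.918% × 1000 = 49.18 kg
Sums-versus-targets review on the weights just shown, per the basis as stated (sum by sum, the targets are met modulo rounding of the values):
  Al2O3: 281.2·0.1688 + 256.7·0.2705 + 92.88·0.9960 = 209.4 kg (target 209.4 kg)
  TiO2: 140.1·0.9901 = 138.7 kg (target 138.7 kg)
  PbO: 188.6·0.9990 = 188.4 kg (target 188.4 kg)
  SiO2: 281.2·0.7761 + 256.7·0.6396 = 382.4 kg (target 382.4 kg)
  Li2O: 281.2·0.04500 + 256.7·0.07510 = 31.93 kg (target 31.93 kg)
  ZnO: 49.28·0.9980 = 49.18 kg (target 49.18 kg)
The glass-mass cross-check: the batch minus its LOI: 1000 kg (summing oxide targets gives 1000 kg; against the stated basis, 1000 kg — a pure rounding effect).
Summing the batch: Σ batch = 1009 kg; the LOI term Σ batch·LOI equals 8.685 kg; as yield: glass ÷ batch → 99.14%.

Revised batch per 1000 kg glass melt:
  petalite: 281.2 kg
  spodumene concentrate: 256.7 kg
  lead monoxide: 188.6 kg
  zinc white: 49.28 kg
  rutile: 140.1 kg
  calcined alumina: 92.88 kg
Total batch = 1009 kg; LOI loss = 8.685 kg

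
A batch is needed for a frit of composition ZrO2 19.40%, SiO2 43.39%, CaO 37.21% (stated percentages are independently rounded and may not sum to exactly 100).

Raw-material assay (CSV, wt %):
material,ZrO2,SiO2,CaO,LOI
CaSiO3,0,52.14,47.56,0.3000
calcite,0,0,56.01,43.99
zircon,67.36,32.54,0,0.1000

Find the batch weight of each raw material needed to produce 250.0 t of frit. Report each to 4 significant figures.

Batch per 250.0 t frit:
  CaSiO3: 163.1 t
  calcite: 27.58 t
  zircon: 72.00 t
Total batch = 262.7 t; LOI loss = 12.69 t; yield = 95.17%

The working math keeps full precision at all times — mid-chain values appear with 4-significant-figure rounding as written — every reported result is rounded once only; the derived quantities, which include net glass mass, ignition loss, the yield, three oxide percentages, the totals, are computed in full float precision, precisely as stated by question or answer, using the weight values for 250.0 t of glass.
The oxide mass targets at 250.0 t frit:
  ZrO2: 19.40% × 250.0 = 48.50 t
  SiO2: 43.39% × 250.0 = 108.5 t
  CaO: 37.21% × 250.0 = 93.02 t
Sums-versus-targets review working from each reported weight, versus the basis set out (sum by sum, the targets are met up to rounding of the answer):
  ZrO2: 72.00·0.6736 = 48.50 t (target 48.50 t)
  SiO2: 163.1·0.5214 + 72.00·0.3254 = 108.5 t (target 108.5 t)
  CaO: 163.1·0.4756 + 27.58·0.5601 = 93.02 t (target 93.02 t)
Consistency of the glass mass: total charge less LOI = 250.0 t (oxide target masses add up to 250.0 t; basis as stated: 250.0 t — differing by rounding only).
Summing the batch: Σ batch = 262.7 t; LOI loss = Σ batch·LOI = 12.69 t; the yield ratio, glass ÷ batch: 95.17%.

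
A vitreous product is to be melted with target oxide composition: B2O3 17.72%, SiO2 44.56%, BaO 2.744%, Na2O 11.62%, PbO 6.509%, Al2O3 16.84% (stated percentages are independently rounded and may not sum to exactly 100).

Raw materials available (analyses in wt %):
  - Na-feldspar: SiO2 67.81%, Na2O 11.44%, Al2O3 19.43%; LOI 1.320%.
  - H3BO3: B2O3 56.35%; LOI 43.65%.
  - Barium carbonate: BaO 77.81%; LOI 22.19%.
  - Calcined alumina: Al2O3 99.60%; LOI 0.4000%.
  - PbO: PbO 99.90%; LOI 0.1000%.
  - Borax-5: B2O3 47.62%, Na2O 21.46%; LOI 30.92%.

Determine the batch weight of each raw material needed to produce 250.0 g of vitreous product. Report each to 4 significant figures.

Rounding to 4 significant digits governs each mid-chain value as displayed. All internal work keeps exact precision at each step — each reported figure receives exactly one rounding; the derived quantities, including ignition loss, totals, glass mass, six oxide percentages, yield, are rebuilt using the weight values for 250.0 g of glass in full precision, exactly as printed in either problem or answer.
The oxide mass targets at 250.0 g vitreous product:
  B2O3: 17.72% × 250.0 = 44.30 g
  SiO2: 44.56% × 250.0 = 111.4 g
  BaO: 2.744% × 250.0 = 6.860 g
  Na2O: 11.62% × 250.0 = 29.05 g
  PbO: 6.509% × 250.0 = 16.27 g
  Al2O3: 16.84% × 250.0 = 42.10 g
Checking each oxide sum with the batch weights as given, at the basis given (delivered sums recover each target inside rounding margins):
  B2O3: 38.23·0.5635 + 47.79·0.4762 = 44.30 g (target 44.30 g)
  SiO2: 164.3·0.6781 = 111.4 g (target 111.4 g)
  BaO: 8.816·0.7781 = 6.860 g (target 6.860 g)
  Na2O: 164.3·0.1144 + 47.79·0.2146 = 29.05 g (target 29.05 g)
  PbO: 16.29·0.9990 = 16.27 g (target 16.27 g)
  Al2O3: 164.3·0.1943 + 10.22·0.9960 = 42.10 g (target 42.10 g)
Glass-mass bookkeeping: batch Σ − ignition loss = 250.0 g (summing oxide targets gives 250.0 g; stated basis 250.0 g — any gap is answer rounding).
Summing the batch: Σ batch = 285.6 g; ignition loss, Σ(batch × LOI) = 35.65 g; yield = glass ÷ total batch = 87.52%.

Batch per 250.0 g vitreous product:
  Na-feldspar: 164.3 g
  H3BO3: 38.23 g
  Barium carbonate: 8.816 g
  Calcined alumina: 10.22 g
  PbO: 16.29 g
  Borax-5: 47.79 g
Total batch = 285.6 g; LOI loss = 35.65 g; yield = 87.52%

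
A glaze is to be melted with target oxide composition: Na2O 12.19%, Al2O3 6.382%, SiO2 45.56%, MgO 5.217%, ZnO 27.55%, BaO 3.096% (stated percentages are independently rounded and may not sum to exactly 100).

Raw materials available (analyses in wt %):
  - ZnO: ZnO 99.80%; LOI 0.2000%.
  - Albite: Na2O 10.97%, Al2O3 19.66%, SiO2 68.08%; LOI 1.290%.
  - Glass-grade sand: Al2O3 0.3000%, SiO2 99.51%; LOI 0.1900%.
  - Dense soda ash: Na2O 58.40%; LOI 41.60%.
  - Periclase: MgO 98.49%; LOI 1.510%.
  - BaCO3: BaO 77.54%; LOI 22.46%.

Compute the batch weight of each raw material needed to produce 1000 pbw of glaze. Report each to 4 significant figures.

All arithmetic keeps full float precision through the solve — values along the way are displayed (rounded to four significant figures) when written out — a single rounding completes each reported number — derived quantities, including LOI, yield, totals, the six compositions, glass mass, are re-derived from the batch weights for 1000 pbw of glass at full precision exactly as shown in the problem or the answer.
Oxide mass targets, per 1000 pbw glaze:
  Na2O: 12.19% × 1000 = 121.9 pbw
  Al2O3: 6.382% × 1000 = 63.82 pbw
  SiO2: 45.56% × 1000 = 455.6 pbw
  MgO: 5.217% × 1000 = 52.17 pbw
  ZnO: 27.55% × 1000 = 275.5 pbw
  BaO: 3.096% × 1000 = 30.96 pbw
Verifying the oxide balance per the reported batch figures, against the basis in use (summed amounts equal target values modulo rounding of the values):
  Na2O: 321.0·0.1097 + 148.4·0.5840 = 121.9 pbw (target 121.9 pbw)
  Al2O3: 321.0·0.1966 + 238.2·0.003000 = 63.82 pbw (target 63.82 pbw)
  SiO2: 321.0·0.6808 + 238.2·0.9951 = 455.6 pbw (target 455.6 pbw)
  MgO: 52.97·0.9849 = 52.17 pbw (target 52.17 pbw)
  ZnO: 276.1·0.9980 = 275.5 pbw (target 275.5 pbw)
  BaO: 39.93·0.7754 = 30.96 pbw (target 30.96 pbw)
Glass-mass bookkeeping: total charge less LOI = 1000 pbw (the targets, summed, come to 1000 pbw; against the stated basis, 1000 pbw — differing by rounding only).
Batch total: Σ batch = 1077 pbw; LOI loss = Σ batch·LOI = 76.65 pbw; as yield: glass ÷ batch → 92.88%.

Batch per 1000 pbw glaze:
  ZnO: 276.1 pbw
  Albite: 321.0 pbw
  Glass-grade sand: 238.2 pbw
  Dense soda ash: 148.4 pbw
  Periclase: 52.97 pbw
  BaCO3: 39.93 pbw
Total batch = 1077 pbw; LOI loss = 76.65 pbw; yield = 92.88%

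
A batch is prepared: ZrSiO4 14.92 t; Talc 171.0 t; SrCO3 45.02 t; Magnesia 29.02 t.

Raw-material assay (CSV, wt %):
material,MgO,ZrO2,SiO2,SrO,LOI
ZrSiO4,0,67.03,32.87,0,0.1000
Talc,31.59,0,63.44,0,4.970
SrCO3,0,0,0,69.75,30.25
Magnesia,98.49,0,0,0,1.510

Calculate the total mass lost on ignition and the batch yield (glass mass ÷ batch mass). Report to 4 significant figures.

All arithmetic carries exact precision in every operation — values along the way appear rounded to four significant figures within the worked lines — each reported figure includes exactly one rounding; all derived quantities, including four oxide percentages, the yield, glass mass, ignition loss, totals, are rebuilt starting from the weights for 237.4 t of glass at full precision as quoted within the problem or answer text.
Each material's LOI contribution:
  ZrSiO4: 14.92 × 0.001000 = 0.01492 t
  Talc: 171.0 × 0.04970 = 8.499 t
  SrCO3: 45.02 × 0.3025 = 13.62 t
  Magnesia: 29.02 × 0.01510 = 0.4382 t
Total LOI = 22.57 t
Glass = batch − LOI = 260.0 − 22.57 = 237.4 t

LOI loss = 22.57 t; glass = 237.4 t; yield = 91.32%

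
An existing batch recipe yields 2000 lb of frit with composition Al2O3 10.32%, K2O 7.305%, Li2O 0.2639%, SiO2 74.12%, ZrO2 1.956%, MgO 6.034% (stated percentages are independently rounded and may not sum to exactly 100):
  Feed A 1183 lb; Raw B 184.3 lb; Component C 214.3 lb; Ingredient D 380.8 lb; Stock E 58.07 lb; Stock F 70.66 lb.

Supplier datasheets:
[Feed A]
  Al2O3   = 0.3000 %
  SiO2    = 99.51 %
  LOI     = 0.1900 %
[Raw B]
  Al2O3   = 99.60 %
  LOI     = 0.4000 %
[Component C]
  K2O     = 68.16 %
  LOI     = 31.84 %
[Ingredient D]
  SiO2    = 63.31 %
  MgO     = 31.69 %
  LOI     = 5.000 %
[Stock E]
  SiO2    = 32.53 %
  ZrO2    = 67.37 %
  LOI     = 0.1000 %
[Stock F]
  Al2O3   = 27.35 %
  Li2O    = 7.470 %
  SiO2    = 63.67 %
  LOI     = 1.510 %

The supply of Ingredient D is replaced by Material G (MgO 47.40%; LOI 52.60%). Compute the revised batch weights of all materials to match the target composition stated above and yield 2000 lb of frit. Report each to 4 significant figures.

Revised batch per 2000 lb frit:
  Feed A: 1426 lb
  Raw B: 183.5 lb
  Component C: 214.3 lb
  Material G: 254.6 lb
  Stock E: 58.07 lb
  Stock F: 70.66 lb
Total batch = 2207 lb; LOI loss = 206.7 lb

The whole derivation maintains full float precision from first step to last — values along the way are shown (rounded to 4 significant figures) alongside each step — a single rounding produces each reported figure — all derived quantities, including the totals, net glass mass, the six compositions, the yield, ignition loss, are re-derived from the batch weights at 2000 lb of glass at full precision as quoted within either problem or answer.
Oxide-by-oxide targets in 2000 lb frit:
  Al2O3: 10.32% × 2000 = 206.4 lb
  K2O: 7.305% × 2000 = 146.1 lb
  Li2O: 0.2639% × 2000 = 5.278 lb
  SiO2: 74.12% × 2000 = 1482 lb
  ZrO2: 1.956% × 2000 = 39.12 lb
  MgO: 6.034% × 2000 = 120.7 lb
A balance pass over the oxides, per the reported batch figures, versus the basis set out (each sum matches its target mass exact up to rounding of places):
  Al2O3: 1426·0.003000 + 183.5·0.9960 + 70.66·0.2735 = 206.4 lb (target 206.4 lb)
  K2O: 214.3·0.6816 = 146.1 lb (target 146.1 lb)
  Li2O: 70.66·0.07470 = 5.278 lb (target 5.278 lb)
  SiO2: 1426·0.9951 + 58.07·0.3253 + 70.66·0.6367 = 1483 lb (target 1482 lb)
  ZrO2: 58.07·0.6737 = 39.12 lb (target 39.12 lb)
  MgO: 254.6·0.4740 = 120.7 lb (target 120.7 lb)
Glass-mass bookkeeping: total batch − LOI = 2000 lb (the targets, summed, come to 2000 lb; the stated basis being 2000 lb — differing by rounding only).
Summing the batch: Σ batch = 2207 lb; LOI removed, Σ of batch·LOI: 206.7 lb; the yield ratio, glass ÷ batch: 90.63%.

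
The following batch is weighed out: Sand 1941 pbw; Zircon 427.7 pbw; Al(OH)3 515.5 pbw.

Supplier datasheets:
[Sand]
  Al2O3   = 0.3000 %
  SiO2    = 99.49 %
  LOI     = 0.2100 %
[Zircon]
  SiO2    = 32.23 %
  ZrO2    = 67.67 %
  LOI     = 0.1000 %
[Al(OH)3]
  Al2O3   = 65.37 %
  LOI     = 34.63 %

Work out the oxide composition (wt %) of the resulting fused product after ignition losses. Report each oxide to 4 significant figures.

Glass mass = 2701 pbw (batch 2884 − LOI 183.0).
Composition: Al2O3 12.69%, SiO2 76.59%, ZrO2 10.71%

Mid-chain values are shown with 4-significant-figure rounding in the working — each numeric step maintains full float precision at each step; every reported figure is rounded only once — the derived quantities (glass mass, yield, three oxide percentages, LOI, the totals) are computed from the weighed amounts on 2701 pbw of glass in exact precision precisely as stated by the problem or answer text.
Oxide-by-oxide delivered mass:
  Al2O3: 1941·0.003000 + 515.5·0.6537 = 342.8 pbw
  SiO2: 1941·0.9949 + 427.7·0.3223 = 2069 pbw
  ZrO2: 427.7·0.6767 = 289.4 pbw
LOI: 1941·0.002100 + 427.7·0.001000 + 515.5·0.3463 = 183.0 pbw
The glass mass, total less LOI, = 2884 − 183.0 = 2701 pbw (consistent with Σ oxide mass)
percent share: oxide ÷ glass, ×100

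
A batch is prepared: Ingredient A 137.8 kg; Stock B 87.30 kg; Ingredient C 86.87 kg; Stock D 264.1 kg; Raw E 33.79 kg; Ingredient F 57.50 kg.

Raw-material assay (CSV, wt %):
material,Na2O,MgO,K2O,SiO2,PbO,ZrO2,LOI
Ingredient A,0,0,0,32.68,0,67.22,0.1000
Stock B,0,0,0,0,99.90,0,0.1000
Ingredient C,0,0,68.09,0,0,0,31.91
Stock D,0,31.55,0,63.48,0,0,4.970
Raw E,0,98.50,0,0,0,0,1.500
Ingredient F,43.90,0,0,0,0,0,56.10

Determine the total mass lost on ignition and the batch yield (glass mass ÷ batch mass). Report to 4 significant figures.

LOI loss = 73.84 kg; glass = 593.5 kg; yield = 88.94%

Intermediates are shown, with 4-significant-digit rounding, in the printout; each numeric step runs at full precision at all times; exactly one rounding goes into every reported value. Derived quantities, which include six oxide percentages, ignition loss, yield, totals, glass mass, are re-derived at full precision, as written in the problem or the answer, from the weighed amounts on 593.5 kg of glass.
Each material's LOI contribution:
  Ingredient A: 137.8 × 0.001000 = 0.1378 kg
  Stock B: 87.30 × 0.001000 = 0.08730 kg
  Ingredient C: 86.87 × 0.3191 = 27.72 kg
  Stock D: 264.1 × 0.04970 = 13.13 kg
  Raw E: 33.79 × 0.01500 = 0.5069 kg
  Ingredient F: 57.50 × 0.5610 = 32.26 kg
Total LOI = 73.84 kg
Glass = batch − LOI = 667.4 − 73.84 = 593.5 kg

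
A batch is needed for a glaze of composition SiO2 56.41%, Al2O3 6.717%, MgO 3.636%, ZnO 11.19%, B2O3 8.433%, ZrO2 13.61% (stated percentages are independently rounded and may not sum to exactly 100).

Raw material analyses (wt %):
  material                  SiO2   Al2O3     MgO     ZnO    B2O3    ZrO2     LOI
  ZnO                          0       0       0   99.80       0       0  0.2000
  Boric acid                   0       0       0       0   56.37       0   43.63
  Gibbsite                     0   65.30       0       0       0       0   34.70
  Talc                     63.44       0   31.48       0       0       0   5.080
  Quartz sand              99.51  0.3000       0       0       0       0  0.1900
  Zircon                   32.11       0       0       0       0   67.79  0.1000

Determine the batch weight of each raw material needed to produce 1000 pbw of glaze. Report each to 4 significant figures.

Values along the way are shown (rounded to 4 significant figures) in the printout. Each numeric step runs at full float precision from start to finish — each reported result is rounded just once — the derived quantities are computed starting from the weights for 1000 pbw of glass at exact precision (net glass mass, LOI, yield, six oxide percentages, the totals), exactly as printed in the problem or answer text.
Oxide-by-oxide targets in 1000 pbw glaze:
  SiO2: 56.41% × 1000 = 564.1 pbw
  Al2O3: 6.717% × 1000 = 67.17 pbw
  MgO: 3.636% × 1000 = 36.36 pbw
  ZnO: 11.19% × 1000 = 111.9 pbw
  B2O3: 8.433% × 1000 = 84.33 pbw
  ZrO2: 13.61% × 1000 = 136.1 pbw
Balance tally, oxide-wise, per the reported batch figures, against the basis in use (each sum matches its target mass within answer rounding):
  SiO2: 115.5·0.6344 + 428.5·0.9951 + 200.8·0.3211 = 564.2 pbw (target 564.1 pbw)
  Al2O3: 100.9·0.6530 + 428.5·0.003000 = 67.17 pbw (target 67.17 pbw)
  MgO: 115.5·0.3148 = 36.36 pbw (target 36.36 pbw)
  ZnO: 112.1·0.9980 = 111.9 pbw (target 111.9 pbw)
  B2O3: 149.6·0.5637 = 84.33 pbw (target 84.33 pbw)
  ZrO2: 200.8·0.6779 = 136.1 pbw (target 136.1 pbw)
Consistency of the glass mass: batch Σ − ignition loss = 1000 pbw (targets for the oxides total 1000 pbw; stated basis 1000 pbw — any gap is answer rounding).
Batch grand total — Σ batch = 1107 pbw; ignition loss, Σ(batch × LOI) = 107.4 pbw; yield = glass ÷ total batch = 90.30%.

Batch per 1000 pbw glaze:
  ZnO: 112.1 pbw
  Boric acid: 149.6 pbw
  Gibbsite: 100.9 pbw
  Talc: 115.5 pbw
  Quartz sand: 428.5 pbw
  Zircon: 200.8 pbw
Total batch = 1107 pbw; LOI loss = 107.4 pbw; yield = 90.30%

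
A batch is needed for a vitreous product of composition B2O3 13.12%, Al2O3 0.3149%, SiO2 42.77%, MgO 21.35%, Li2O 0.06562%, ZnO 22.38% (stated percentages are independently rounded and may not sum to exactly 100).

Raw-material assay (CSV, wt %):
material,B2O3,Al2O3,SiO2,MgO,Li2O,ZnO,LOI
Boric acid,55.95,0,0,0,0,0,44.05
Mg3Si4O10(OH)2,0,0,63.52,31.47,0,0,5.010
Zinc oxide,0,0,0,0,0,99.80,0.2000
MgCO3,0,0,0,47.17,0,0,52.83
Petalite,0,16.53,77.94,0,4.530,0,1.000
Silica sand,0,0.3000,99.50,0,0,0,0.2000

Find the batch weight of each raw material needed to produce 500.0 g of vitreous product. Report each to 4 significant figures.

Batch per 500.0 g vitreous product:
  Boric acid: 117.2 g
  Mg3Si4O10(OH)2: 130.8 g
  Zinc oxide: 112.1 g
  MgCO3: 139.0 g
  Petalite: 7.243 g
  Silica sand: 125.8 g
Total batch = 632.1 g; LOI loss = 132.2 g; yield = 79.09%

Each numeric step runs at exact precision in every operation — working values appear rounded to 4 significant figures; each reported result sees exactly one rounding. All derived quantities (LOI, net glass mass, totals, the yield, the six compositions) are carried at full precision starting from the weights at 500.0 g of glass, precisely as stated by the problem or the answer.
Target oxide masses per 500.0 g vitreous product:
  B2O3: 13.12% × 500.0 = 65.60 g
  Al2O3: 0.3149% × 500.0 = 1.575 g
  SiO2: 42.77% × 500.0 = 213.8 g
  MgO: 21.35% × 500.0 = 106.8 g
  Li2O: 0.06562% × 500.0 = 0.3281 g
  ZnO: 22.38% × 500.0 = 111.9 g
Checking each oxide sum from the weights as reported, on the stated basis (sums match the target masses modulo rounding of the values):
  B2O3: 117.2·0.5595 = 65.57 g (target 65.60 g)
  Al2O3: 7.243·0.1653 + 125.8·0.003000 = 1.575 g (target 1.575 g)
  SiO2: 130.8·0.6352 + 7.243·0.7794 + 125.8·0.9950 = 213.9 g (target 213.8 g)
  MgO: 130.8·0.3147 + 139.0·0.4717 = 106.7 g (target 106.8 g)
  Li2O: 7.243·0.04530 = 0.3281 g (target 0.3281 g)
  ZnO: 112.1·0.9980 = 111.9 g (target 111.9 g)
Mass balance on the glass: batch Σ − ignition loss = 500.0 g (summing oxide targets gives 500.0 g; stated basis 500.0 g — any gap is answer rounding).
Batch grand total — Σ batch = 632.1 g; LOI removed, Σ of batch·LOI: 132.2 g; the yield ratio, glass ÷ batch: 79.09%.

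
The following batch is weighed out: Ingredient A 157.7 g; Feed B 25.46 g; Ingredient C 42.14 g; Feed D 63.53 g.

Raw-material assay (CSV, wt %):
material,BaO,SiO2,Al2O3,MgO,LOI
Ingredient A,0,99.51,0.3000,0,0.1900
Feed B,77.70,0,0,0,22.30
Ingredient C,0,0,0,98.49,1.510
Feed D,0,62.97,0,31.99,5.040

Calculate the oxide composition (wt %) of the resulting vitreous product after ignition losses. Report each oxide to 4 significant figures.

All arithmetic maintains full float precision at every stage. Working values are displayed (rounded to four significant figures) when written out — exactly one rounding lands on every reported number; all derived quantities, which include the yield, four oxide percentages, net glass mass, LOI, totals, are re-derived at exact precision, as written in either problem or answer, from the batch weights per 279.0 g of glass.
Per-oxide mass from batch:
  BaO: 25.46·0.7770 = 19.78 g
  SiO2: 157.7·0.9951 + 63.53·0.6297 = 196.9 g
  Al2O3: 157.7·0.003000 = 0.4731 g
  MgO: 42.14·0.9849 + 63.53·0.3199 = 61.83 g
LOI: 157.7·0.001900 + 25.46·0.2230 + 42.14·0.01510 + 63.53·0.05040 = 9.815 g
Net of LOI, the glass mass = 288.8 − 9.815 = 279.0 g (matching Σ of the oxides)
each wt % is 100 × oxide ÷ glass

Glass mass = 279.0 g (batch 288.8 − LOI 9.815).
Composition: BaO 7.090%, SiO2 70.58%, Al2O3 0.1696%, MgO 22.16%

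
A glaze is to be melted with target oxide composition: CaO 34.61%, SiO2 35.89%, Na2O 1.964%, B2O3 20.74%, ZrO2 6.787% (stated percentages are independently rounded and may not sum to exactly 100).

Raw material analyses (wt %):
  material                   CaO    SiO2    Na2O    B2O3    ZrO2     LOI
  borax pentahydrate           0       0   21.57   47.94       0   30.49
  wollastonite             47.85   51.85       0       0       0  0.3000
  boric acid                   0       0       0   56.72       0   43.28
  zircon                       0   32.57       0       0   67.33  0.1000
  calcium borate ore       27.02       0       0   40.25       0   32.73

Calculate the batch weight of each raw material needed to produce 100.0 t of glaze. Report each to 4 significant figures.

Values along the way are displayed with 4-significant-figure rounding in the working — each numeric step holds full float precision all the way through. Every reported value takes exactly one rounding. All derived quantities are carried starting from the weights at 100.0 t of glass in full float precision (LOI, yield, the totals, glass mass, the five compositions), as quoted within the problem or the answer.
Target oxide masses per 100.0 t glaze:
  CaO: 34.61% × 100.0 = 34.61 t
  SiO2: 35.89% × 100.0 = 35.89 t
  Na2O: 1.964% × 100.0 = 1.964 t
  B2O3: 20.74% × 100.0 = 20.74 t
  ZrO2: 6.787% × 100.0 = 6.787 t
Checking each oxide sum applying the batch weights above, for the quoted basis mass (sums match the target masses exact up to rounding of places):
  CaO: 62.89·0.4785 + 16.72·0.2702 = 34.61 t (target 34.61 t)
  SiO2: 62.89·0.5185 + 10.08·0.3257 = 35.89 t (target 35.89 t)
  Na2O: 9.105·0.2157 = 1.964 t (target 1.964 t)
  B2O3: 9.105·0.4794 + 17.00·0.5672 + 16.72·0.4025 = 20.74 t (target 20.74 t)
  ZrO2: 10.08·0.6733 = 6.787 t (target 6.787 t)
Mass balance on the glass: total charge less LOI = 99.99 t (oxide target masses add up to 99.99 t; versus the stated basis of 100.0 t — a pure rounding effect).
Batch total: Σ batch = 115.8 t; LOI loss = Σ batch·LOI = 15.80 t; yield = glass ÷ total batch = 86.35%.

Batch per 100.0 t glaze:
  borax pentahydrate: 9.105 t
  wollastonite: 62.89 t
  boric acid: 17.00 t
  zircon: 10.08 t
  calcium borate ore: 16.72 t
Total batch = 115.8 t; LOI loss = 15.80 t; yield = 86.35%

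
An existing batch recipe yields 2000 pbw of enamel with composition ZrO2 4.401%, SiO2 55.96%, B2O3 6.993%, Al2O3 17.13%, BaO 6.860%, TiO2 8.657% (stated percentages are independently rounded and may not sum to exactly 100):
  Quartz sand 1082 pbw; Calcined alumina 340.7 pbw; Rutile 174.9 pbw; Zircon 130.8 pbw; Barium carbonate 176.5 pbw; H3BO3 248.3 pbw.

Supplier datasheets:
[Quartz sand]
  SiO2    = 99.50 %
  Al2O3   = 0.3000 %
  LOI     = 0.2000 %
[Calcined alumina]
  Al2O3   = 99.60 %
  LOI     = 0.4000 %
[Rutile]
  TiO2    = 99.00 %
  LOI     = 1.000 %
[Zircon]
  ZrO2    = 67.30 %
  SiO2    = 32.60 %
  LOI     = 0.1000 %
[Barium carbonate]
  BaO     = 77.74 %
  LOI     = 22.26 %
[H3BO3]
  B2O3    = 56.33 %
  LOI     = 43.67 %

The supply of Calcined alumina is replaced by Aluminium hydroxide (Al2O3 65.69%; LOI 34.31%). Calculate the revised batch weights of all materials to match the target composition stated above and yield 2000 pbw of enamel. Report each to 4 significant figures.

Working values appear with 4-significant-figure rounding on the page. All arithmetic keeps full precision in all steps — exactly one rounding goes into every reported value. All derived quantities, including LOI, totals, six oxide percentages, yield, glass mass, are recomputed using the weight values per 2000 pbw of glass at exact precision, as given in problem or answer.
The oxide mass targets at 2000 pbw enamel:
  ZrO2: 4.401% × 2000 = 88.02 pbw
  SiO2: 55.96% × 2000 = 1119 pbw
  B2O3: 6.993% × 2000 = 139.9 pbw
  Al2O3: 17.13% × 2000 = 342.6 pbw
  BaO: 6.860% × 2000 = 137.2 pbw
  TiO2: 8.657% × 2000 = 173.1 pbw
Per-oxide balance check working from each reported weight, versus the basis set out (sum by sum, the targets are met net of answer rounding effects):
  ZrO2: 130.8·0.6730 = 88.03 pbw (target 88.02 pbw)
  SiO2: 1082·0.9950 + 130.8·0.3260 = 1119 pbw (target 1119 pbw)
  B2O3: 248.3·0.5633 = 139.9 pbw (target 139.9 pbw)
  Al2O3: 1082·0.003000 + 516.6·0.6569 = 342.6 pbw (target 342.6 pbw)
  BaO: 176.5·0.7774 = 137.2 pbw (target 137.2 pbw)
  TiO2: 174.9·0.9900 = 173.2 pbw (target 173.1 pbw)
Glass mass check: Σ batch − LOI loss = 2000 pbw (the targets, summed, come to 2000 pbw; the stated basis being 2000 pbw — any gap is answer rounding).
Total batch = Σ batch = 2329 pbw; the LOI term Σ batch·LOI equals 329.0 pbw; yield: glass divided by total = 85.87%.

Revised batch per 2000 pbw enamel:
  Quartz sand: 1082 pbw
  Aluminium hydroxide: 516.6 pbw
  Rutile: 174.9 pbw
  Zircon: 130.8 pbw
  Barium carbonate: 176.5 pbw
  H3BO3: 248.3 pbw
Total batch = 2329 pbw; LOI loss = 329.0 pbw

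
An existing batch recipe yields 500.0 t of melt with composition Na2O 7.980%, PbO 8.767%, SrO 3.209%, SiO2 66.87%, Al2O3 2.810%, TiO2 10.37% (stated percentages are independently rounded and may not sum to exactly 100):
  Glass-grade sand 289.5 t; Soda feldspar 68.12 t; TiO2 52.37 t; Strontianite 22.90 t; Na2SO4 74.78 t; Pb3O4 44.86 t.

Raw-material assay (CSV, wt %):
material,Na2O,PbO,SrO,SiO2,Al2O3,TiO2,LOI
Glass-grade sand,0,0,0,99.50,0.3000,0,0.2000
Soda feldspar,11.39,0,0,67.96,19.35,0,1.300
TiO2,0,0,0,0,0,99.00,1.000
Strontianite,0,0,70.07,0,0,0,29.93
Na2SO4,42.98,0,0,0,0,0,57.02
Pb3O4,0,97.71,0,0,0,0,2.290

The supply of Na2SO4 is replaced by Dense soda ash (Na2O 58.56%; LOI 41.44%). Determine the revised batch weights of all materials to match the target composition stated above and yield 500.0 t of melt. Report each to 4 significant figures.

Revised batch per 500.0 t melt:
  Glass-grade sand: 289.5 t
  Soda feldspar: 68.12 t
  TiO2: 52.37 t
  Strontianite: 22.90 t
  Dense soda ash: 54.89 t
  Pb3O4: 44.86 t
Total batch = 532.6 t; LOI loss = 32.62 t

Intermediates appear rounded to 4 significant digits in the printout — every computation maintains full precision in every operation. Every reported number undergoes a single rounding. The derived quantities are re-derived from the weighed amounts for 500.0 t of glass in full precision (the yield, the six compositions, net glass mass, LOI, the totals) as given in question or answer.
Oxide-by-oxide targets in 500.0 t melt:
  Na2O: 7.980% × 500.0 = 39.90 t
  PbO: 8.767% × 500.0 = 43.84 t
  SrO: 3.209% × 500.0 = 16.05 t
  SiO2: 66.87% × 500.0 = 334.4 t
  Al2O3: 2.810% × 500.0 = 14.05 t
  TiO2: 10.37% × 500.0 = 51.85 t
Oxide-by-oxide audit on the weights just shown, under the basis named above (target by target, the sums agree modulo rounding of the values):
  Na2O: 68.12·0.1139 + 54.89·0.5856 = 39.90 t (target 39.90 t)
  PbO: 44.86·0.9771 = 43.83 t (target 43.84 t)
  SrO: 22.90·0.7007 = 16.05 t (target 16.05 t)
  SiO2: 289.5·0.9950 + 68.12·0.6796 = 334.3 t (target 334.4 t)
  Al2O3: 289.5·0.003000 + 68.12·0.1935 = 14.05 t (target 14.05 t)
  TiO2: 52.37·0.9900 = 51.85 t (target 51.85 t)
Glass-mass sanity pass: the batch minus its LOI: 500.0 t (per-oxide target masses sum to 500.0 t; stated basis 500.0 t — differing by rounding only).
Total batch = Σ batch = 532.6 t; LOI loss = Σ batch·LOI = 32.62 t; as yield: glass ÷ batch → 93.88%.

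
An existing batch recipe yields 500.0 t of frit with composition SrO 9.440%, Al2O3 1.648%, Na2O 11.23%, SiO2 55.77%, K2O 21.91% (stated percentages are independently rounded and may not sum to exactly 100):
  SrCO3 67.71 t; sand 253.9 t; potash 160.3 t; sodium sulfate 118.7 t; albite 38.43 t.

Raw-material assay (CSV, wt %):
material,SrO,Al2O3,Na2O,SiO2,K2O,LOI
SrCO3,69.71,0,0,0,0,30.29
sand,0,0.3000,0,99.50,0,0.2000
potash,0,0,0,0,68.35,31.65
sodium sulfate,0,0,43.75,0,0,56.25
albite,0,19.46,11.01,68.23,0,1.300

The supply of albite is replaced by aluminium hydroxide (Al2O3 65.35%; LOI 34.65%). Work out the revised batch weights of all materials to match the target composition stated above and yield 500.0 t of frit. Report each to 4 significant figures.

Revised batch per 500.0 t frit:
  SrCO3: 67.71 t
  sand: 280.3 t
  potash: 160.3 t
  sodium sulfate: 128.3 t
  aluminium hydroxide: 11.32 t
Total batch = 647.9 t; LOI loss = 147.9 t

The working math maintains exact precision at every stage; intermediates are printed, rounded to 4 significant figures, across the worked steps. A single rounding completes every reported number; the derived quantities, which include yield, net glass mass, the totals, the five compositions, ignition loss, are rebuilt in full float precision, as they appear in question or answer, using the weight values for 500.0 t of glass.
The oxide mass targets at 500.0 t frit:
  SrO: 9.440% × 500.0 = 47.20 t
  Al2O3: 1.648% × 500.0 = 8.240 t
  Na2O: 11.23% × 500.0 = 56.15 t
  SiO2: 55.77% × 500.0 = 278.8 t
  K2O: 21.91% × 500.0 = 109.6 t
Oxide-by-oxide audit applying the batch weights above, versus the basis set out (sum by sum, the targets are met inside rounding margins):
  SrO: 67.71·0.6971 = 47.20 t (target 47.20 t)
  Al2O3: 280.3·0.003000 + 11.32·0.6535 = 8.239 t (target 8.240 t)
  Na2O: 128.3·0.4375 = 56.13 t (target 56.15 t)
  SiO2: 280.3·0.9950 = 278.9 t (target 278.8 t)
  K2O: 160.3·0.6835 = 109.6 t (target 109.6 t)
Consistency of the glass mass: batch Σ − ignition loss = 500.0 t (summing oxide targets gives 500.0 t; against the stated basis, 500.0 t — a pure rounding effect).
Batch grand total — Σ batch = 647.9 t; the LOI term Σ batch·LOI equals 147.9 t; yield: glass divided by total = 77.17%.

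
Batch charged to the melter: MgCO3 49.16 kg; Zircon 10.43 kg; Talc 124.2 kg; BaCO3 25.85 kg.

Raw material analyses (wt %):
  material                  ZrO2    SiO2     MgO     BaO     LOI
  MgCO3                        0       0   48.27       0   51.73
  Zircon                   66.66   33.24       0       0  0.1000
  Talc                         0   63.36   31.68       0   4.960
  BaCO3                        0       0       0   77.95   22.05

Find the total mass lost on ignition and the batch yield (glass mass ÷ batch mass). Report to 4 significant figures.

Mid-chain values are shown rounded to four significant figures when written out — full precision is maintained end to end; exactly one rounding goes into every reported figure. The derived quantities (the totals, ignition loss, the yield, glass mass, four oxide percentages) are rebuilt from the weighed amounts per 172.3 kg of glass at full float precision exactly as shown in either problem or answer.
Per-material ignition loss:
  MgCO3: 49.16 × 0.5173 = 25.43 kg
  Zircon: 10.43 × 0.001000 = 0.01043 kg
  Talc: 124.2 × 0.04960 = 6.160 kg
  BaCO3: 25.85 × 0.2205 = 5.700 kg
Total LOI = 37.30 kg
Glass = batch − LOI = 209.6 − 37.30 = 172.3 kg

LOI loss = 37.30 kg; glass = 172.3 kg; yield = 82.21%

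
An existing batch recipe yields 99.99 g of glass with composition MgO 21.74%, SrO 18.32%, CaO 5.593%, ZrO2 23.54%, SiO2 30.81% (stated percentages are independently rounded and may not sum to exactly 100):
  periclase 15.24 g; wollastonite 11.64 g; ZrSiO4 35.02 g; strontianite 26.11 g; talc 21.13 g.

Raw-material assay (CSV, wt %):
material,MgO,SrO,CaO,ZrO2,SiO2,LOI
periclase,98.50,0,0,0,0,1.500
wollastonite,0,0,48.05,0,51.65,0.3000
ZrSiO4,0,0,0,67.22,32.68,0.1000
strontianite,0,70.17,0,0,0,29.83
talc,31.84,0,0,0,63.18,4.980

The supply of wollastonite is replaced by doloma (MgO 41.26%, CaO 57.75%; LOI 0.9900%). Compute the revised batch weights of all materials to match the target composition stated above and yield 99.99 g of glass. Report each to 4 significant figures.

Revised batch per 99.99 g glass:
  periclase: 8.105 g
  doloma: 9.684 g
  ZrSiO4: 35.02 g
  strontianite: 26.11 g
  talc: 30.65 g
Total batch = 109.6 g; LOI loss = 9.567 g

Rounding to 4 significant figures applies to each mid-chain value as printed — the whole derivation runs at exact precision at each step — each reported number is rounded once only; the derived quantities (five oxide percentages, net glass mass, the totals, the yield, LOI) are re-derived from the batch weights for 99.99 g of glass at exact precision as given in problem or answer.
Oxide mass targets, per 99.99 g glass:
  MgO: 21.74% × 99.99 = 21.74 g
  SrO: 18.32% × 99.99 = 18.32 g
  CaO: 5.593% × 99.99 = 5.592 g
  ZrO2: 23.54% × 99.99 = 23.54 g
  SiO2: 30.81% × 99.99 = 30.81 g
Per-oxide balance check on the weights just shown, under the basis named above (sums match the target masses once rounding is allowed for):
  MgO: 8.105·0.9850 + 9.684·0.4126 + 30.65·0.3184 = 21.74 g (target 21.74 g)
  SrO: 26.11·0.7017 = 18.32 g (target 18.32 g)
  CaO: 9.684·0.5775 = 5.593 g (target 5.592 g)
  ZrO2: 35.02·0.6722 = 23.54 g (target 23.54 g)
  SiO2: 35.02·0.3268 + 30.65·0.6318 = 30.81 g (target 30.81 g)
Mass balance on the glass: batch Σ − ignition loss = 100.0 g (the Σ of target masses is 99.99 g; against the stated basis, 99.99 g — rounding explains the deltas).
Whole-batch sum: Σ batch = 109.6 g; LOI loss = Σ batch·LOI = 9.567 g; as yield: glass ÷ batch → 91.27%.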